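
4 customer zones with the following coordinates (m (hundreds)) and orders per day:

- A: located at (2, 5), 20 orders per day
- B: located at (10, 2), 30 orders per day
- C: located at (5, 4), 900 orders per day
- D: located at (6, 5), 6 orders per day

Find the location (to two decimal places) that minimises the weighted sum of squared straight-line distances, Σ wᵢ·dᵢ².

(5.10, 3.96)

The minimiser of Σwᵢ‖p−pᵢ‖² is the weighted centroid p* = (Σwᵢpᵢ)/(Σwᵢ).
Σwᵢ = 956.
Σwᵢxᵢ = 20·2 + 30·10 + 900·5 + 6·6 = 4876.
Σwᵢyᵢ = 20·5 + 30·2 + 900·4 + 6·5 = 3790.
x* = 4876/956 = 5.10, y* = 3790/956 = 3.96.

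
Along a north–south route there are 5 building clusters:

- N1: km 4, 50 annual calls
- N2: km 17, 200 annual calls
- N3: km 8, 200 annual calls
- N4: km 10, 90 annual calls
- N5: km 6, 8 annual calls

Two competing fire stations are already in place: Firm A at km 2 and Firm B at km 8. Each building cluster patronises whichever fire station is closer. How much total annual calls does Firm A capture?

50

The indifferent point is the midpoint (2+8)/2 = 5; building clusters left of it (closer to Firm A at 2) go to Firm A, those right go to Firm B.
  N1 at 4 (w=50) → Firm A
  N5 at 6 (w=8) → Firm B
  N3 at 8 (w=200) → Firm B
  N4 at 10 (w=90) → Firm B
  N2 at 17 (w=200) → Firm B
Firm A captures 50; Firm B captures 498.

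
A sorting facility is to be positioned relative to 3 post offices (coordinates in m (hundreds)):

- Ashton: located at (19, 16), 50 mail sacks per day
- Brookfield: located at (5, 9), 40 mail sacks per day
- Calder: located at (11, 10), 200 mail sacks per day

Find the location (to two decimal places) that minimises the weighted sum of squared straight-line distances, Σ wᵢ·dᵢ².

The minimiser of Σwᵢ‖p−pᵢ‖² is the weighted centroid p* = (Σwᵢpᵢ)/(Σwᵢ).
Σwᵢ = 290.
Σwᵢxᵢ = 50·19 + 40·5 + 200·11 = 3350.
Σwᵢyᵢ = 50·16 + 40·9 + 200·10 = 3160.
x* = 3350/290 = 11.55, y* = 3160/290 = 10.90.

(11.55, 10.90)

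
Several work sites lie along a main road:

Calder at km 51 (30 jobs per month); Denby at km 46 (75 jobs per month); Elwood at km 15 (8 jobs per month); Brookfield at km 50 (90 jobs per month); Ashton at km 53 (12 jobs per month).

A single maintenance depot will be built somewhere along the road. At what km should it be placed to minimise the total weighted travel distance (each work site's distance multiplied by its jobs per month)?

For a sum of weighted absolute distances on a line, the optimum is the weighted median (not the mean). Total weight W = 215; half-weight = 107.5.
Sort by position and accumulate weight:
  km 15 (Elwood, w=8) → cum 8
  km 46 (Denby, w=75) → cum 83
  km 50 (Brookfield, w=90) → cum 173  ≥ 107.5 → median here
  km 51 (Calder, w=30) → cum 203
  km 53 (Ashton, w=12) → cum 215
Optimal location: km 50.

x = 50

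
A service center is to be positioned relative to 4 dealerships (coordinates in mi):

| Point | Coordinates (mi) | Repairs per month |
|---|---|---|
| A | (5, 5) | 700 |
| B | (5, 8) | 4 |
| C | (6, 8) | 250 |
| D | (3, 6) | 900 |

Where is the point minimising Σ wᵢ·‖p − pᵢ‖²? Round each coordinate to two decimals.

The minimiser of Σwᵢ‖p−pᵢ‖² is the weighted centroid p* = (Σwᵢpᵢ)/(Σwᵢ).
Σwᵢ = 1854.
Σwᵢxᵢ = 700·5 + 4·5 + 250·6 + 900·3 = 7720.
Σwᵢyᵢ = 700·5 + 4·8 + 250·8 + 900·6 = 10932.
x* = 7720/1854 = 4.16, y* = 10932/1854 = 5.90.

(4.16, 5.90)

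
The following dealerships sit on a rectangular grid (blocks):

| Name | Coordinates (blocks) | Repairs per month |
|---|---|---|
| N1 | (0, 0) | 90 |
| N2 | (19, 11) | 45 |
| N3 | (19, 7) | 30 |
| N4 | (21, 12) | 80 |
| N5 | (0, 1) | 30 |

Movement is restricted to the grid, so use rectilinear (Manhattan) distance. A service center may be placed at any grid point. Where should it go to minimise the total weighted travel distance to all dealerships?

Manhattan distance separates: Σwᵢ(|x−xᵢ|+|y−yᵢ|) = Σwᵢ|x−xᵢ| + Σwᵢ|y−yᵢ|, so x and y are optimised independently as 1-D weighted medians.
Total weight W = 275; half = 137.5.
x-coordinate, sorted with cumulative weight:
  x=0 (N1, w=90) cum 90
  x=0 (N5, w=30) cum 120
  x=19 (N2, w=45) cum 165  ← median
  x=19 (N3, w=30) cum 195
  x=21 (N4, w=80) cum 275
⇒ x* = 19
y-coordinate, sorted with cumulative weight:
  y=0 (N1, w=90) cum 90
  y=1 (N5, w=30) cum 120
  y=7 (N3, w=30) cum 150  ← median
  y=11 (N2, w=45) cum 195
  y=12 (N4, w=80) cum 275
⇒ y* = 7

(19, 7)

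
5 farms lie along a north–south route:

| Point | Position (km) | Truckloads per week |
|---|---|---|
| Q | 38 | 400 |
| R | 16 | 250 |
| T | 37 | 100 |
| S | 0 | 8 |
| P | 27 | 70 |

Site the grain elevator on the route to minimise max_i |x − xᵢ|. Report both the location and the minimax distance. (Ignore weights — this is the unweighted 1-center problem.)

The 1-center on a line is the midpoint of the two extreme points: leftmost at 0, rightmost at 38.
Optimal location = (0 + 38)/2 = 19; maximum distance = (38 − 0)/2 = 19.

location 19, max distance 19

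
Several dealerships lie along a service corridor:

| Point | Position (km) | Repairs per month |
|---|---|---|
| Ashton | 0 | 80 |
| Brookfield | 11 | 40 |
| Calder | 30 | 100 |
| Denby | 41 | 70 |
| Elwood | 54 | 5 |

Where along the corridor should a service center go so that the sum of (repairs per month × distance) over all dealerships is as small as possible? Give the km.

x = 30

For a sum of weighted absolute distances on a line, the optimum is the weighted median (not the mean). Total weight W = 295; half-weight = 147.5.
Sort by position and accumulate weight:
  km 0 (Ashton, w=80) → cum 80
  km 11 (Brookfield, w=40) → cum 120
  km 30 (Calder, w=100) → cum 220  ≥ 147.5 → median here
  km 41 (Denby, w=70) → cum 290
  km 54 (Elwood, w=5) → cum 295
Optimal location: km 30.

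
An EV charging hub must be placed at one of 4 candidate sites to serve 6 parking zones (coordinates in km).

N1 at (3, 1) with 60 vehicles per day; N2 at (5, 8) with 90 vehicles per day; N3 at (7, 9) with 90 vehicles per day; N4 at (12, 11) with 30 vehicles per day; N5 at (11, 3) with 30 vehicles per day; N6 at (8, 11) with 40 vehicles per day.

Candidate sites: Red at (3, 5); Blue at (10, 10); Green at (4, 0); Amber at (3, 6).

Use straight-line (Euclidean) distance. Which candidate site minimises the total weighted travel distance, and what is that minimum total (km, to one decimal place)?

Blue, total 1822.0 km

Total weighted distance at each candidate:
  Red (3, 5): total = 1957.9
  Blue (10, 10): total = 1822.0
  Green (4, 0): total = 2769.0
  Amber (3, 6): total = 1852.6
Minimum is at Blue with total 1822.0 km.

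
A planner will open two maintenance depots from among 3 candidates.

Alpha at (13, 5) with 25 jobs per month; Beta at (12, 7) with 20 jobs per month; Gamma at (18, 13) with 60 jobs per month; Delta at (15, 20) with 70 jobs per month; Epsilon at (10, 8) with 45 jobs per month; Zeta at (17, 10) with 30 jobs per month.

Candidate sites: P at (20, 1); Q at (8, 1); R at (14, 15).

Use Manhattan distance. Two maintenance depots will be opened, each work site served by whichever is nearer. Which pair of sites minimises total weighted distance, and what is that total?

Evaluate every pair (each demand assigned to the nearer of the two):
  {Q, R}: total = 1850
  {P, R}: total = 1990
  {P, Q}: total = 3710
Best pair: {Q, R} with total 1850.

{Q, R}, total 1850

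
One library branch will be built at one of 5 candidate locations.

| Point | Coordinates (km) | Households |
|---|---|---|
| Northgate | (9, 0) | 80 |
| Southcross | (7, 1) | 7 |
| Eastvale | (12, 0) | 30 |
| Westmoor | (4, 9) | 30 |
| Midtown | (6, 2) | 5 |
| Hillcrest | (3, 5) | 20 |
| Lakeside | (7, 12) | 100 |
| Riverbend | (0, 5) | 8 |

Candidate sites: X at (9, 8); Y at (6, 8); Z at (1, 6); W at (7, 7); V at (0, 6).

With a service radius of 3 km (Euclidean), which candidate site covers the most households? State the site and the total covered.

Y, covering 30

Coverage radius r = 3 km; a point is covered iff (Δx)²+(Δy)² ≤ 3² = 9.
  X (9, 8): covers {none} → 0
  Y (6, 8): covers {Westmoor} → 30
  Z (1, 6): covers {Hillcrest, Riverbend} → 28
  W (7, 7): covers {none} → 0
  V (0, 6): covers {Riverbend} → 8
Maximum coverage at Y: 30 households.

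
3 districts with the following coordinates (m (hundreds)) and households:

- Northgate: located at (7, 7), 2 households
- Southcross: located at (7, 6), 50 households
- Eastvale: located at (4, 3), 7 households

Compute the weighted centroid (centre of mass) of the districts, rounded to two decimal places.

(6.64, 5.68)

The minimiser of Σwᵢ‖p−pᵢ‖² is the weighted centroid p* = (Σwᵢpᵢ)/(Σwᵢ).
Σwᵢ = 59.
Σwᵢxᵢ = 2·7 + 50·7 + 7·4 = 392.
Σwᵢyᵢ = 2·7 + 50·6 + 7·3 = 335.
x* = 392/59 = 6.64, y* = 335/59 = 5.68.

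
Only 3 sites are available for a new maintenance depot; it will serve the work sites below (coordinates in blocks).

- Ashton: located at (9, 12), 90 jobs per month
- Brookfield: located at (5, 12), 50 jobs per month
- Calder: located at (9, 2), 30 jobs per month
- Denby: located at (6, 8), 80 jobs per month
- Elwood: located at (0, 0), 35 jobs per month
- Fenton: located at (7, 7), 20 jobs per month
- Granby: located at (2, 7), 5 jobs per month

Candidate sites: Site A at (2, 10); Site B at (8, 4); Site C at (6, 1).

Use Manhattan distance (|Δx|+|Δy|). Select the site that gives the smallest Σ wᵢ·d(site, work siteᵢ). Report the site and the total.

Total weighted distance at each candidate:
  Site A (2, 10): total = 2585
  Site B (8, 4): total = 2475
  Site C (6, 1): total = 2975
Minimum is at Site B with total 2475 blocks.

Site B, total 2475 blocks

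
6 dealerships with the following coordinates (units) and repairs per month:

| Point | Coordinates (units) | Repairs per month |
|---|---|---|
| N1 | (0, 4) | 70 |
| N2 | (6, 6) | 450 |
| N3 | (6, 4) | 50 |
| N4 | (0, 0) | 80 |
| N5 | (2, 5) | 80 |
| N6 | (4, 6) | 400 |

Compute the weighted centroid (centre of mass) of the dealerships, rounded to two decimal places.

The minimiser of Σwᵢ‖p−pᵢ‖² is the weighted centroid p* = (Σwᵢpᵢ)/(Σwᵢ).
Σwᵢ = 1130.
Σwᵢxᵢ = 70·0 + 450·6 + 50·6 + 80·0 + 80·2 + 400·4 = 4760.
Σwᵢyᵢ = 70·4 + 450·6 + 50·4 + 80·0 + 80·5 + 400·6 = 5980.
x* = 4760/1130 = 4.21, y* = 5980/1130 = 5.29.

(4.21, 5.29)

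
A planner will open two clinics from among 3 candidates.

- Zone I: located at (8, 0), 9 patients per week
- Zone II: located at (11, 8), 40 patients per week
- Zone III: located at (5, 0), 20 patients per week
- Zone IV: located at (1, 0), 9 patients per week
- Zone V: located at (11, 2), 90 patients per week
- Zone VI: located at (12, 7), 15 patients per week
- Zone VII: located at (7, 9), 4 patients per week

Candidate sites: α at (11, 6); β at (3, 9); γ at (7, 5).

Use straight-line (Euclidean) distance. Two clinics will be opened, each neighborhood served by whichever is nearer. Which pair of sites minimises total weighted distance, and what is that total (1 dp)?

{α, γ}, total 701.1

Evaluate every pair (each demand assigned to the nearer of the two):
  {α, γ}: total = 701.1
  {α, β}: total = 790.3
  {β, γ}: total = 970.7
Best pair: {α, γ} with total 701.1.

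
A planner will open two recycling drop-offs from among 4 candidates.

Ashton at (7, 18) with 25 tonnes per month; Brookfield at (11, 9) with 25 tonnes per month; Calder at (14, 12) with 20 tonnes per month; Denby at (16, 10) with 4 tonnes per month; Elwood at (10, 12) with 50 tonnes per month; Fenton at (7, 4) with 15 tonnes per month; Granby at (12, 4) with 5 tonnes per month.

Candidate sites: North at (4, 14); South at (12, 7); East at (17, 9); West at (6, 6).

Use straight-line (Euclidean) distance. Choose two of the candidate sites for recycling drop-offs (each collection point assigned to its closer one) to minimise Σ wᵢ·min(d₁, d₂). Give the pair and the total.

{North, South}, total 680.3

Evaluate every pair (each demand assigned to the nearer of the two):
  {North, South}: total = 680.3
  {South, West}: total = 802.4
  {South, East}: total = 820.2
  {North, East}: total = 873.7
  {North, West}: total = 895.2
  {East, West}: total = 963.0
Best pair: {North, South} with total 680.3.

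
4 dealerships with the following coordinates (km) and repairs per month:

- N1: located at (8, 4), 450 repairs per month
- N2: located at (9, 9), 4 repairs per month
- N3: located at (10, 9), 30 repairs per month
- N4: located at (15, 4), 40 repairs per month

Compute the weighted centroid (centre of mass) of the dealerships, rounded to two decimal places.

The minimiser of Σwᵢ‖p−pᵢ‖² is the weighted centroid p* = (Σwᵢpᵢ)/(Σwᵢ).
Σwᵢ = 524.
Σwᵢxᵢ = 450·8 + 4·9 + 30·10 + 40·15 = 4536.
Σwᵢyᵢ = 450·4 + 4·9 + 30·9 + 40·4 = 2266.
x* = 4536/524 = 8.66, y* = 2266/524 = 4.32.

(8.66, 4.32)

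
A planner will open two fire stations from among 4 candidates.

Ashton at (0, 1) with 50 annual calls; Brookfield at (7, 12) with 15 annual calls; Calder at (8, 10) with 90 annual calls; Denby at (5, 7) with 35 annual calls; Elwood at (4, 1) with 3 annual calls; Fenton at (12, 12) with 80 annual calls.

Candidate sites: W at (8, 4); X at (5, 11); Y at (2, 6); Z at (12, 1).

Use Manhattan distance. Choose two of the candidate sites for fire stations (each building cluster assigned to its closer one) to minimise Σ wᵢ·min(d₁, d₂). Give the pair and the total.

Evaluate every pair (each demand assigned to the nearer of the two):
  {X, Y}: total = 1556
  {W, X}: total = 1756
  {X, Z}: total = 1809
  {W, Y}: total = 2146
  {W, Z}: total = 2336
  {Y, Z}: total = 2456
Best pair: {X, Y} with total 1556.

{X, Y}, total 1556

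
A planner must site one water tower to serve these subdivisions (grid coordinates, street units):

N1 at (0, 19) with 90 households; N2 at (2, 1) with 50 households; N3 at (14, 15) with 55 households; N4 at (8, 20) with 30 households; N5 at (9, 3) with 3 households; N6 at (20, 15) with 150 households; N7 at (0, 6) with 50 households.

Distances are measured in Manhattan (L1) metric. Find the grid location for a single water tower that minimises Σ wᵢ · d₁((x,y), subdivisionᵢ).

(8, 15)

Manhattan distance separates: Σwᵢ(|x−xᵢ|+|y−yᵢ|) = Σwᵢ|x−xᵢ| + Σwᵢ|y−yᵢ|, so x and y are optimised independently as 1-D weighted medians.
Total weight W = 428; half = 214.
x-coordinate, sorted with cumulative weight:
  x=0 (N1, w=90) cum 90
  x=0 (N7, w=50) cum 140
  x=2 (N2, w=50) cum 190
  x=8 (N4, w=30) cum 220  ← median
  x=9 (N5, w=3) cum 223
  x=14 (N3, w=55) cum 278
  x=20 (N6, w=150) cum 428
⇒ x* = 8
y-coordinate, sorted with cumulative weight:
  y=1 (N2, w=50) cum 50
  y=3 (N5, w=3) cum 53
  y=6 (N7, w=50) cum 103
  y=15 (N3, w=55) cum 158
  y=15 (N6, w=150) cum 308  ← median
  y=19 (N1, w=90) cum 398
  y=20 (N4, w=30) cum 428
⇒ y* = 15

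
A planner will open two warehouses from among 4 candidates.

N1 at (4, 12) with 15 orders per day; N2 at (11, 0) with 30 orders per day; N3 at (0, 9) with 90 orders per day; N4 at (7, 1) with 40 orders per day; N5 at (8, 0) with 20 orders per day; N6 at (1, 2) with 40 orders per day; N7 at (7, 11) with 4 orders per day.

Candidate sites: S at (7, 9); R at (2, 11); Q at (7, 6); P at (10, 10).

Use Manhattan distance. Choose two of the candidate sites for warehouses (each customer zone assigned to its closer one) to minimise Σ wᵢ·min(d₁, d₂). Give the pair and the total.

Evaluate every pair (each demand assigned to the nearer of the two):
  {R, Q}: total = 1465
  {S, R}: total = 1723
  {S, Q}: total = 1768
  {R, P}: total = 1871
  {Q, P}: total = 2076
  {S, P}: total = 2098
Best pair: {R, Q} with total 1465.

{R, Q}, total 1465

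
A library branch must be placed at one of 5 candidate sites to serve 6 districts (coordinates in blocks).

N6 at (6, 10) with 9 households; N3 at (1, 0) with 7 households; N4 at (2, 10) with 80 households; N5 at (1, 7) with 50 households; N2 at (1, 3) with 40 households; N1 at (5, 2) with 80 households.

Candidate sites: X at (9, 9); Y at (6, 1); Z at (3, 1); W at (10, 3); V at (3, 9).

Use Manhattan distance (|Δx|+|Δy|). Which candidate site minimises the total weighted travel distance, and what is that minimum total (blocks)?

V, total 1513 blocks

Total weighted distance at each candidate:
  X (9, 9): total = 2735
  Y (6, 1): total = 2153
  Z (3, 1): total = 1729
  W (10, 3): total = 2873
  V (3, 9): total = 1513
Minimum is at V with total 1513 blocks.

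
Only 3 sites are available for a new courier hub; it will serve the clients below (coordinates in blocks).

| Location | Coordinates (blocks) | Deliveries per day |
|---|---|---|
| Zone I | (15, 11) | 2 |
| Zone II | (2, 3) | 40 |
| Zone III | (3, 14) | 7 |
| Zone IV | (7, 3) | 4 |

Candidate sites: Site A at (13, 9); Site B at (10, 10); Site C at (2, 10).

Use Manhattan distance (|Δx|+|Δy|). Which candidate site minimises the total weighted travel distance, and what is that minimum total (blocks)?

Site C, total 391 blocks

Total weighted distance at each candidate:
  Site A (13, 9): total = 841
  Site B (10, 10): total = 729
  Site C (2, 10): total = 391
Minimum is at Site C with total 391 blocks.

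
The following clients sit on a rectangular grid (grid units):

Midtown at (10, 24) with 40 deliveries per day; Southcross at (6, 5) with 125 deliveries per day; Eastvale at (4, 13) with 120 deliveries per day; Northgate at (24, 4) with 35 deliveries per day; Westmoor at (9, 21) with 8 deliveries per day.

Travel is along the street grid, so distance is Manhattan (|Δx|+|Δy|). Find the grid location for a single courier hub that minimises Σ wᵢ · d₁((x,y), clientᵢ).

Manhattan distance separates: Σwᵢ(|x−xᵢ|+|y−yᵢ|) = Σwᵢ|x−xᵢ| + Σwᵢ|y−yᵢ|, so x and y are optimised independently as 1-D weighted medians.
Total weight W = 328; half = 164.
x-coordinate, sorted with cumulative weight:
  x=4 (Eastvale, w=120) cum 120
  x=6 (Southcross, w=125) cum 245  ← median
  x=9 (Westmoor, w=8) cum 253
  x=10 (Midtown, w=40) cum 293
  x=24 (Northgate, w=35) cum 328
⇒ x* = 6
y-coordinate, sorted with cumulative weight:
  y=4 (Northgate, w=35) cum 35
  y=5 (Southcross, w=125) cum 160
  y=13 (Eastvale, w=120) cum 280  ← median
  y=21 (Westmoor, w=8) cum 288
  y=24 (Midtown, w=40) cum 328
⇒ y* = 13

(6, 13)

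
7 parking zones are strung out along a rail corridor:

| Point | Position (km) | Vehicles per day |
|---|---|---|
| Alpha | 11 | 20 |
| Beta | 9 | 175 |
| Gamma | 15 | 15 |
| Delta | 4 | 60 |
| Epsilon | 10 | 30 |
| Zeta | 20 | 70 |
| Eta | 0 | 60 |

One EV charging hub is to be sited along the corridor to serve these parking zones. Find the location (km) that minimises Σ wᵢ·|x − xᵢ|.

x = 9

For a sum of weighted absolute distances on a line, the optimum is the weighted median (not the mean). Total weight W = 430; half-weight = 215.
Sort by position and accumulate weight:
  km 0 (Eta, w=60) → cum 60
  km 4 (Delta, w=60) → cum 120
  km 9 (Beta, w=175) → cum 295  ≥ 215 → median here
  km 10 (Epsilon, w=30) → cum 325
  km 11 (Alpha, w=20) → cum 345
  km 15 (Gamma, w=15) → cum 360
  km 20 (Zeta, w=70) → cum 430
Optimal location: km 9.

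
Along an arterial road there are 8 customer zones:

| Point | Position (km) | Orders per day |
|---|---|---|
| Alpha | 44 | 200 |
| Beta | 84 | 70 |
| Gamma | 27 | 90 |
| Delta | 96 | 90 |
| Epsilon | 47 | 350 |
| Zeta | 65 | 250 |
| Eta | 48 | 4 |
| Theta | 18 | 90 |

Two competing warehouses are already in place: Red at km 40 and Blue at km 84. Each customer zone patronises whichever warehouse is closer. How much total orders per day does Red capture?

The indifferent point is the midpoint (40+84)/2 = 62; customer zones left of it (closer to Red at 40) go to Red, those right go to Blue.
  Theta at 18 (w=90) → Red
  Gamma at 27 (w=90) → Red
  Alpha at 44 (w=200) → Red
  Epsilon at 47 (w=350) → Red
  Eta at 48 (w=4) → Red
  Zeta at 65 (w=250) → Blue
  Beta at 84 (w=70) → Blue
  Delta at 96 (w=90) → Blue
Red captures 734; Blue captures 410.

734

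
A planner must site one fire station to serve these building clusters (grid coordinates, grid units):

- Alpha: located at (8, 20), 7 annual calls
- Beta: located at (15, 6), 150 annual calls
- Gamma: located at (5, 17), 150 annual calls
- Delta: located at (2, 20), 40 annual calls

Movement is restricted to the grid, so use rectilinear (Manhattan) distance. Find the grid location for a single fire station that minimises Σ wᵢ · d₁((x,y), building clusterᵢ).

(5, 17)

Manhattan distance separates: Σwᵢ(|x−xᵢ|+|y−yᵢ|) = Σwᵢ|x−xᵢ| + Σwᵢ|y−yᵢ|, so x and y are optimised independently as 1-D weighted medians.
Total weight W = 347; half = 173.5.
x-coordinate, sorted with cumulative weight:
  x=2 (Delta, w=40) cum 40
  x=5 (Gamma, w=150) cum 190  ← median
  x=8 (Alpha, w=7) cum 197
  x=15 (Beta, w=150) cum 347
⇒ x* = 5
y-coordinate, sorted with cumulative weight:
  y=6 (Beta, w=150) cum 150
  y=17 (Gamma, w=150) cum 300  ← median
  y=20 (Alpha, w=7) cum 307
  y=20 (Delta, w=40) cum 347
⇒ y* = 17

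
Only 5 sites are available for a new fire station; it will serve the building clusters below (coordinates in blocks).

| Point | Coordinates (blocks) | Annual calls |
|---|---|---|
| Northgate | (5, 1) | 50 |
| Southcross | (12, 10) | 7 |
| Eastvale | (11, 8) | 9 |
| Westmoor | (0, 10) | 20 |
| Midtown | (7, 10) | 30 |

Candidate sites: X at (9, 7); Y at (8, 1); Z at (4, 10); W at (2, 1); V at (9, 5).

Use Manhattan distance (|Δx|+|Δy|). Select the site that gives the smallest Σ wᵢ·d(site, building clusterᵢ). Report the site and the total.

Z, total 807 blocks

Total weighted distance at each candidate:
  X (9, 7): total = 959
  Y (8, 1): total = 971
  Z (4, 10): total = 807
  W (2, 1): total = 1067
  V (9, 5): total = 991
Minimum is at Z with total 807 blocks.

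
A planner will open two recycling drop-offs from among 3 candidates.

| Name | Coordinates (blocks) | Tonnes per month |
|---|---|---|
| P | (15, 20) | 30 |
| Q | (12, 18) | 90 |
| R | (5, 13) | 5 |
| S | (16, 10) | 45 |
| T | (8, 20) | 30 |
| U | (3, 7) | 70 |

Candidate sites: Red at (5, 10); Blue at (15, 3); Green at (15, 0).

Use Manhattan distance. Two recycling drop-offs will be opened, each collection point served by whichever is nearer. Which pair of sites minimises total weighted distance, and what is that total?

{Red, Blue}, total 2975

Evaluate every pair (each demand assigned to the nearer of the two):
  {Red, Blue}: total = 2975
  {Red, Green}: total = 3200
  {Blue, Green}: total = 4430
Best pair: {Red, Blue} with total 2975.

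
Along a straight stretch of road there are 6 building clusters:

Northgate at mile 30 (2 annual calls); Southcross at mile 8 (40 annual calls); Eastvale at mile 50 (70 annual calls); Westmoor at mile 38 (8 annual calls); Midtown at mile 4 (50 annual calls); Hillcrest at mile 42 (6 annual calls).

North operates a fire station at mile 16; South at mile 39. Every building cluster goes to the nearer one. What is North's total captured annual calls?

90

The indifferent point is the midpoint (16+39)/2 = 27.5; building clusters left of it (closer to North at 16) go to North, those right go to South.
  Midtown at 4 (w=50) → North
  Southcross at 8 (w=40) → North
  Northgate at 30 (w=2) → South
  Westmoor at 38 (w=8) → South
  Hillcrest at 42 (w=6) → South
  Eastvale at 50 (w=70) → South
North captures 90; South captures 86.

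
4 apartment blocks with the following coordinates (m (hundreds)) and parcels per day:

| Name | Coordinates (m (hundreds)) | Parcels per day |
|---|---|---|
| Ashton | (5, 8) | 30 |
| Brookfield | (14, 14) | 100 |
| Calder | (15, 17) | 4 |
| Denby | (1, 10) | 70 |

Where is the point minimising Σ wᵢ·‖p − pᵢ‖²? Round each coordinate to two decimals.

The minimiser of Σwᵢ‖p−pᵢ‖² is the weighted centroid p* = (Σwᵢpᵢ)/(Σwᵢ).
Σwᵢ = 204.
Σwᵢxᵢ = 30·5 + 100·14 + 4·15 + 70·1 = 1680.
Σwᵢyᵢ = 30·8 + 100·14 + 4·17 + 70·10 = 2408.
x* = 1680/204 = 8.24, y* = 2408/204 = 11.80.

(8.24, 11.80)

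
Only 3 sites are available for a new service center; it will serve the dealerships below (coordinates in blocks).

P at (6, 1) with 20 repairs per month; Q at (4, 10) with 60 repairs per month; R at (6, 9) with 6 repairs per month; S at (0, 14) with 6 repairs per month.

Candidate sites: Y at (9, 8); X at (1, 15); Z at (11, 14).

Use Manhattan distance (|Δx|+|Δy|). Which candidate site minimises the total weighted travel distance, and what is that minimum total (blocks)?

Total weighted distance at each candidate:
  Y (9, 8): total = 734
  X (1, 15): total = 938
  Z (11, 14): total = 1146
Minimum is at Y with total 734 blocks.

Y, total 734 blocks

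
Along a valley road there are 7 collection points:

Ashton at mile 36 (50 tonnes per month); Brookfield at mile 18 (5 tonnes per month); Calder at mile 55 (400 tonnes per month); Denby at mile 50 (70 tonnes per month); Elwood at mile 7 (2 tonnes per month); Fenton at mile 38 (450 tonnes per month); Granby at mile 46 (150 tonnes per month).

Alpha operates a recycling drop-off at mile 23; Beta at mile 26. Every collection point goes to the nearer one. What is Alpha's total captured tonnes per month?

The indifferent point is the midpoint (23+26)/2 = 24.5; collection points left of it (closer to Alpha at 23) go to Alpha, those right go to Beta.
  Elwood at 7 (w=2) → Alpha
  Brookfield at 18 (w=5) → Alpha
  Ashton at 36 (w=50) → Beta
  Fenton at 38 (w=450) → Beta
  Granby at 46 (w=150) → Beta
  Denby at 50 (w=70) → Beta
  Calder at 55 (w=400) → Beta
Alpha captures 7; Beta captures 1120.

7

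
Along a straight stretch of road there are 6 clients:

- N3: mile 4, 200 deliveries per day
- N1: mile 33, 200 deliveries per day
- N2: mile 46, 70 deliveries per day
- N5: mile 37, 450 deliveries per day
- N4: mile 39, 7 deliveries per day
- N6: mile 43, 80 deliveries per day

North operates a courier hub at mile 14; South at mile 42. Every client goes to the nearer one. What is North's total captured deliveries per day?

200

The indifferent point is the midpoint (14+42)/2 = 28; clients left of it (closer to North at 14) go to North, those right go to South.
  N3 at 4 (w=200) → North
  N1 at 33 (w=200) → South
  N5 at 37 (w=450) → South
  N4 at 39 (w=7) → South
  N6 at 43 (w=80) → South
  N2 at 46 (w=70) → South
North captures 200; South captures 807.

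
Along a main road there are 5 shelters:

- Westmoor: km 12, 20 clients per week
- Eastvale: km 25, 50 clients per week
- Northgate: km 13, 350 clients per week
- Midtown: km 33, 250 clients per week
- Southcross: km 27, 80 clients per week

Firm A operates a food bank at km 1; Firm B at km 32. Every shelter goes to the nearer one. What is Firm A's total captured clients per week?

The indifferent point is the midpoint (1+32)/2 = 16.5; shelters left of it (closer to Firm A at 1) go to Firm A, those right go to Firm B.
  Westmoor at 12 (w=20) → Firm A
  Northgate at 13 (w=350) → Firm A
  Eastvale at 25 (w=50) → Firm B
  Southcross at 27 (w=80) → Firm B
  Midtown at 33 (w=250) → Firm B
Firm A captures 370; Firm B captures 380.

370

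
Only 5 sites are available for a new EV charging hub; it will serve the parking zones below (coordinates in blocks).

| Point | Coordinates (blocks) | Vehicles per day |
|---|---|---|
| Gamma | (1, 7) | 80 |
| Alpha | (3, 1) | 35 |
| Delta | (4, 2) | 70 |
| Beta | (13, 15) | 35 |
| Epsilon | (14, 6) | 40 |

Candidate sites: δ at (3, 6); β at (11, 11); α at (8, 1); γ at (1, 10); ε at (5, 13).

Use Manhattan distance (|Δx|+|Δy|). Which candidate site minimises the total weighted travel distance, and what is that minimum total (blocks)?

δ, total 1870 blocks

Total weighted distance at each candidate:
  δ (3, 6): total = 1870
  β (11, 11): total = 3400
  α (8, 1): total = 2670
  γ (1, 10): total = 2670
  ε (5, 13): total = 3120
Minimum is at δ with total 1870 blocks.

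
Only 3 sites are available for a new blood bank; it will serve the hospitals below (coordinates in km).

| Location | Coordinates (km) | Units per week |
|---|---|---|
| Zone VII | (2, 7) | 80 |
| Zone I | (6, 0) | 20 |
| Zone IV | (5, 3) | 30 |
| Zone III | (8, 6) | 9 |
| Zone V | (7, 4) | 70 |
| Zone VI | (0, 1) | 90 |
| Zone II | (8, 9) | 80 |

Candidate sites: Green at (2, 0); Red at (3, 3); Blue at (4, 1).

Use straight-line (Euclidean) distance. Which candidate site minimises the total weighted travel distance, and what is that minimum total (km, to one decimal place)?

Total weighted distance at each candidate:
  Green (2, 0): total = 2358.4
  Red (3, 3): total = 1765.1
  Blue (4, 1): total = 2047.9
Minimum is at Red with total 1765.1 km.

Red, total 1765.1 km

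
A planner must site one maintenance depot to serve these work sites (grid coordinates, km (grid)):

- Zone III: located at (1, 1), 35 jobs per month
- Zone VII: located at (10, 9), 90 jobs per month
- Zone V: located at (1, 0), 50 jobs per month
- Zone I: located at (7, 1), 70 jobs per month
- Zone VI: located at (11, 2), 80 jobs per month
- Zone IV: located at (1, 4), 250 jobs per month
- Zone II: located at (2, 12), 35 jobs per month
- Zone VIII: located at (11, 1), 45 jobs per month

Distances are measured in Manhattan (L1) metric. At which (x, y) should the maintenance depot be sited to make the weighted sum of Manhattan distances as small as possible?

Manhattan distance separates: Σwᵢ(|x−xᵢ|+|y−yᵢ|) = Σwᵢ|x−xᵢ| + Σwᵢ|y−yᵢ|, so x and y are optimised independently as 1-D weighted medians.
Total weight W = 655; half = 327.5.
x-coordinate, sorted with cumulative weight:
  x=1 (Zone III, w=35) cum 35
  x=1 (Zone V, w=50) cum 85
  x=1 (Zone IV, w=250) cum 335  ← median
  x=2 (Zone II, w=35) cum 370
  x=7 (Zone I, w=70) cum 440
  x=10 (Zone VII, w=90) cum 530
  x=11 (Zone VI, w=80) cum 610
  x=11 (Zone VIII, w=45) cum 655
⇒ x* = 1
y-coordinate, sorted with cumulative weight:
  y=0 (Zone V, w=50) cum 50
  y=1 (Zone III, w=35) cum 85
  y=1 (Zone I, w=70) cum 155
  y=1 (Zone VIII, w=45) cum 200
  y=2 (Zone VI, w=80) cum 280
  y=4 (Zone IV, w=250) cum 530  ← median
  y=9 (Zone VII, w=90) cum 620
  y=12 (Zone II, w=35) cum 655
⇒ y* = 4

(1, 4)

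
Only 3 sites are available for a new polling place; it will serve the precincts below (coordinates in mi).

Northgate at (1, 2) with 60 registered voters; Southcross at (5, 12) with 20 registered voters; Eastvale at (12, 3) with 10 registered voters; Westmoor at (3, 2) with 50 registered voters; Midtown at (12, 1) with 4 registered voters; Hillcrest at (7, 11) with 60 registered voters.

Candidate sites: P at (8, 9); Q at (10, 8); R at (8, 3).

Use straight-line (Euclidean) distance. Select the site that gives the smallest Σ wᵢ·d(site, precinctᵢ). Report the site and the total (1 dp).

Total weighted distance at each candidate:
  P (8, 9): total = 1351.0
  Q (10, 8): total = 1575.6
  R (8, 3): total = 1410.6
Minimum is at P with total 1351.0 mi.

P, total 1351.0 mi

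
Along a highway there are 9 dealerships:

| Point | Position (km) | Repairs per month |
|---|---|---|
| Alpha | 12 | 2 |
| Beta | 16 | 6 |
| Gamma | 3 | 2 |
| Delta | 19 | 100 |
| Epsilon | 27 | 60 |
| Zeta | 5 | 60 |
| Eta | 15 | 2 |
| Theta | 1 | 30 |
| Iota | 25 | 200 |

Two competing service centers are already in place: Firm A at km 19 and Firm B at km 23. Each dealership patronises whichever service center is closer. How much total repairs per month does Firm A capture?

The indifferent point is the midpoint (19+23)/2 = 21; dealerships left of it (closer to Firm A at 19) go to Firm A, those right go to Firm B.
  Theta at 1 (w=30) → Firm A
  Gamma at 3 (w=2) → Firm A
  Zeta at 5 (w=60) → Firm A
  Alpha at 12 (w=2) → Firm A
  Eta at 15 (w=2) → Firm A
  Beta at 16 (w=6) → Firm A
  Delta at 19 (w=100) → Firm A
  Iota at 25 (w=200) → Firm B
  Epsilon at 27 (w=60) → Firm B
Firm A captures 202; Firm B captures 260.

202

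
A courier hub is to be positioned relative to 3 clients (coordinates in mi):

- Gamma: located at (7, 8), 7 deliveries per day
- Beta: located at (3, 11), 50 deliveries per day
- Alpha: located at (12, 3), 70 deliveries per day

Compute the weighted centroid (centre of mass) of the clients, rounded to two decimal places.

(8.18, 6.43)

The minimiser of Σwᵢ‖p−pᵢ‖² is the weighted centroid p* = (Σwᵢpᵢ)/(Σwᵢ).
Σwᵢ = 127.
Σwᵢxᵢ = 7·7 + 50·3 + 70·12 = 1039.
Σwᵢyᵢ = 7·8 + 50·11 + 70·3 = 816.
x* = 1039/127 = 8.18, y* = 816/127 = 6.43.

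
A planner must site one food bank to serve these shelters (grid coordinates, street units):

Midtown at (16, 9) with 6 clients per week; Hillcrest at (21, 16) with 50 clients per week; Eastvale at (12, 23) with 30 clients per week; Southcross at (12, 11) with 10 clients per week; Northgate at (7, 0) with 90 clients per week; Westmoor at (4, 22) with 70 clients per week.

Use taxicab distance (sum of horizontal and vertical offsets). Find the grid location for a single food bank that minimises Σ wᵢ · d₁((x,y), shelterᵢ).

Manhattan distance separates: Σwᵢ(|x−xᵢ|+|y−yᵢ|) = Σwᵢ|x−xᵢ| + Σwᵢ|y−yᵢ|, so x and y are optimised independently as 1-D weighted medians.
Total weight W = 256; half = 128.
x-coordinate, sorted with cumulative weight:
  x=4 (Westmoor, w=70) cum 70
  x=7 (Northgate, w=90) cum 160  ← median
  x=12 (Eastvale, w=30) cum 190
  x=12 (Southcross, w=10) cum 200
  x=16 (Midtown, w=6) cum 206
  x=21 (Hillcrest, w=50) cum 256
⇒ x* = 7
y-coordinate, sorted with cumulative weight:
  y=0 (Northgate, w=90) cum 90
  y=9 (Midtown, w=6) cum 96
  y=11 (Southcross, w=10) cum 106
  y=16 (Hillcrest, w=50) cum 156  ← median
  y=22 (Westmoor, w=70) cum 226
  y=23 (Eastvale, w=30) cum 256
⇒ y* = 16

(7, 16)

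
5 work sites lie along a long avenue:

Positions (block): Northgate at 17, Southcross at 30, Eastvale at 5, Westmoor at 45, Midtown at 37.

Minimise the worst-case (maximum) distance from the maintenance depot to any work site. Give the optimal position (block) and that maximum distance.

The 1-center on a line is the midpoint of the two extreme points: leftmost at 5, rightmost at 45.
Optimal location = (5 + 45)/2 = 25; maximum distance = (45 − 5)/2 = 20.

location 25, max distance 20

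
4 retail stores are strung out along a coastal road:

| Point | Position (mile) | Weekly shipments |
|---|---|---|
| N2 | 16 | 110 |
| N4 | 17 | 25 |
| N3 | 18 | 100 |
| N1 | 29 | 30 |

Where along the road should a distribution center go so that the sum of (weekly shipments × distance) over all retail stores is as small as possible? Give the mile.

For a sum of weighted absolute distances on a line, the optimum is the weighted median (not the mean). Total weight W = 265; half-weight = 132.5.
Sort by position and accumulate weight:
  mile 16 (N2, w=110) → cum 110
  mile 17 (N4, w=25) → cum 135  ≥ 132.5 → median here
  mile 18 (N3, w=100) → cum 235
  mile 29 (N1, w=30) → cum 265
Optimal location: mile 17.

x = 17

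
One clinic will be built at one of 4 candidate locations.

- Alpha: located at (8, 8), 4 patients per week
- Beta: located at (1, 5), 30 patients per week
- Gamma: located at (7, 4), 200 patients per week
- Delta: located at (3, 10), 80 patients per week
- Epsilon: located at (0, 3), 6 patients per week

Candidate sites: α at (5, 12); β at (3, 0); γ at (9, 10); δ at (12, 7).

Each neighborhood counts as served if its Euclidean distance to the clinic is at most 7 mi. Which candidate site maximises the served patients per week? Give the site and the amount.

γ, covering 284

Coverage radius r = 7 mi; a point is covered iff (Δx)²+(Δy)² ≤ 7² = 49.
  α (5, 12): covers {Alpha, Delta} → 84
  β (3, 0): covers {Beta, Gamma, Epsilon} → 236
  γ (9, 10): covers {Alpha, Gamma, Delta} → 284
  δ (12, 7): covers {Alpha, Gamma} → 204
Maximum coverage at γ: 284 patients per week.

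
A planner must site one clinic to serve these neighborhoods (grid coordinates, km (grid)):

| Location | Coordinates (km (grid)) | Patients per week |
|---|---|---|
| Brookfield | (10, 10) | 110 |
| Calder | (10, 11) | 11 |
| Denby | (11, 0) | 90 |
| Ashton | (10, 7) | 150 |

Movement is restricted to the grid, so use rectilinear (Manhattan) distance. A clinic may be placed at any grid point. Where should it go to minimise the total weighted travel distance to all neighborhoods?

(10, 7)

Manhattan distance separates: Σwᵢ(|x−xᵢ|+|y−yᵢ|) = Σwᵢ|x−xᵢ| + Σwᵢ|y−yᵢ|, so x and y are optimised independently as 1-D weighted medians.
Total weight W = 361; half = 180.5.
x-coordinate, sorted with cumulative weight:
  x=10 (Brookfield, w=110) cum 110
  x=10 (Calder, w=11) cum 121
  x=10 (Ashton, w=150) cum 271  ← median
  x=11 (Denby, w=90) cum 361
⇒ x* = 10
y-coordinate, sorted with cumulative weight:
  y=0 (Denby, w=90) cum 90
  y=7 (Ashton, w=150) cum 240  ← median
  y=10 (Brookfield, w=110) cum 350
  y=11 (Calder, w=11) cum 361
⇒ y* = 7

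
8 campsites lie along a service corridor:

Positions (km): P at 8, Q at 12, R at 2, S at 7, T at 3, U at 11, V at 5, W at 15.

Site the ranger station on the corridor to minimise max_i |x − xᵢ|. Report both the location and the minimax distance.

The 1-center on a line is the midpoint of the two extreme points: leftmost at 2, rightmost at 15.
Optimal location = (2 + 15)/2 = 8.5; maximum distance = (15 − 2)/2 = 6.5.

location 8.5, max distance 6.5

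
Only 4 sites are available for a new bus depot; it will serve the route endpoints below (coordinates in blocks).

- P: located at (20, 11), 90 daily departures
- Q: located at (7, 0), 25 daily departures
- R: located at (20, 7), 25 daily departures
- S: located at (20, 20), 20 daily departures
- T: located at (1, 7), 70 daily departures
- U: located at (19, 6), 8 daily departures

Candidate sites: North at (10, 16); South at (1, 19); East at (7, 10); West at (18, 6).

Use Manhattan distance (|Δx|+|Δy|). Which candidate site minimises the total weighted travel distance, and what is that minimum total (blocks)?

West, total 2718 blocks

Total weighted distance at each candidate:
  North (10, 16): total = 3992
  South (1, 19): total = 5318
  East (7, 10): total = 3128
  West (18, 6): total = 2718
Minimum is at West with total 2718 blocks.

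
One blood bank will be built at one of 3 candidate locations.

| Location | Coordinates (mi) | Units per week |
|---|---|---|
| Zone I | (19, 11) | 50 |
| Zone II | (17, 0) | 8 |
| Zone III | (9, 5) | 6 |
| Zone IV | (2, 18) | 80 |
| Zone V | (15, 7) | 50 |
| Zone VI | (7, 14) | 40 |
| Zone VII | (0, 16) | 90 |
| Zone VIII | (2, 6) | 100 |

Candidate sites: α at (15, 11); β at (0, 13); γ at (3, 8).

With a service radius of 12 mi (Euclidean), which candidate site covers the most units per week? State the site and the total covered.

γ, covering 316

Coverage radius r = 12 mi; a point is covered iff (Δx)²+(Δy)² ≤ 12² = 144.
  α (15, 11): covers {Zone I, Zone II, Zone III, Zone V, Zone VI} → 154
  β (0, 13): covers {Zone IV, Zone VI, Zone VII, Zone VIII} → 310
  γ (3, 8): covers {Zone III, Zone IV, Zone VI, Zone VII, Zone VIII} → 316
Maximum coverage at γ: 316 units per week.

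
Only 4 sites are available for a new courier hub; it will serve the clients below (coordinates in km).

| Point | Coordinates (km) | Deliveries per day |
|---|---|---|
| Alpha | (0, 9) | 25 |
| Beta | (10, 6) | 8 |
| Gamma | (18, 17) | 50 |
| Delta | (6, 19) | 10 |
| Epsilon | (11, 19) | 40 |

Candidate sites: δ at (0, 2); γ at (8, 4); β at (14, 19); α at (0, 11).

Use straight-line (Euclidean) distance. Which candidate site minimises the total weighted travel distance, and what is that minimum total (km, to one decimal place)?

β, total 962.5 km

Total weighted distance at each candidate:
  δ (0, 2): total = 2422.9
  γ (8, 4): total = 1841.7
  β (14, 19): total = 962.5
  α (0, 11): total = 1732.2
Minimum is at β with total 962.5 km.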